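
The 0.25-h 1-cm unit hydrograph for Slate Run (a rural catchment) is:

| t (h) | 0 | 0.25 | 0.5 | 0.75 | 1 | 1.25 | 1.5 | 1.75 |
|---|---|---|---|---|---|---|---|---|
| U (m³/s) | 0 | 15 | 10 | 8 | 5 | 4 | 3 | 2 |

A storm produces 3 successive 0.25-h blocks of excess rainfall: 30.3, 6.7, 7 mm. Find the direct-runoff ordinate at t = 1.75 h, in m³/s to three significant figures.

Q ≈ 10.9 m³/s

By discrete convolution, Q_j = Σ (P_i / 10 mm) · U_{j−i}.
At t = 1.75 h (j=7): Q = (30.3/10)·2 + (6.7/10)·3 + (7/10)·4 = 10.9 m³/s.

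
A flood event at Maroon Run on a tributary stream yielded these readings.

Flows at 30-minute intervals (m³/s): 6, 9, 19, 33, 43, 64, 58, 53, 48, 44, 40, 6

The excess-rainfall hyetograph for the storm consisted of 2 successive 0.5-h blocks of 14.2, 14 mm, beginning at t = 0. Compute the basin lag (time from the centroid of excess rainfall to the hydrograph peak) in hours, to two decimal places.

t_L ≈ 2.00 h

Centroid of excess rainfall: t_c = Σ P_i·t̄_i / ΣP_i = 0.4982 h (block centres at 0.25, 0.75 h).
Hydrograph peak occurs at t = 2.5 h, so basin lag t_L = 2.5 − 0.4982 = 2.00 h.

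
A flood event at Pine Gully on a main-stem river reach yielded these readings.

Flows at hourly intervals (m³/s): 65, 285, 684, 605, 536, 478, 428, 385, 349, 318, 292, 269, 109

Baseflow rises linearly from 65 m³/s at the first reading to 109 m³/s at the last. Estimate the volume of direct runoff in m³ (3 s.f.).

Direct-runoff ordinates (Q − Q_b): 0.00, 216.33, 611.67, 529.00, 456.33, 394.67, 341.00, 294.33, 254.67, 220.00, 190.33, 163.67, 0.00 m³/s.
ΣQ_DR = 3672 m³/s.
With Δt = 1 h = 3600 s, V = ΣQ_DR · Δt = 3672 × 3600 = 1.32 × 10^7 m³.

V ≈ 1.32 × 10^7 m³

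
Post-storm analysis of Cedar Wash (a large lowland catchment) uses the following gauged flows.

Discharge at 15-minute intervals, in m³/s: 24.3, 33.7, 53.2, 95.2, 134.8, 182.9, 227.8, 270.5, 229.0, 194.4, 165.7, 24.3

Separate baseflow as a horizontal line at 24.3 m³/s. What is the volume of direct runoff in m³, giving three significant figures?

V ≈ 1.21 × 10^6 m³

Direct-runoff ordinates (Q − Q_b): 0.0, 9.4, 28.9, 70.9, 110.5, 158.6, 203.5, 246.2, 204.7, 170.1, 141.4, 0.0 m³/s.
ΣQ_DR = 1344 m³/s.
With Δt = 0.25 h = 900 s, V = ΣQ_DR · Δt = 1344 × 900 = 1.21 × 10^6 m³.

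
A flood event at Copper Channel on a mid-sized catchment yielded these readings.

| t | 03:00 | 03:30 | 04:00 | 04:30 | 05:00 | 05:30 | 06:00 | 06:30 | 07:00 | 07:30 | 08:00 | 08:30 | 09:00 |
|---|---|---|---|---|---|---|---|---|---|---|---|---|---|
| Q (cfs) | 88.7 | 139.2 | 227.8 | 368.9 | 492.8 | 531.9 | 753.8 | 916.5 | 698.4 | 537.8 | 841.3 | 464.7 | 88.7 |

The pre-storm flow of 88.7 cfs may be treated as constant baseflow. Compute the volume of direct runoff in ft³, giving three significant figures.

V ≈ 9.00 × 10^6 ft³

Direct-runoff ordinates (Q − Q_b): 0.0, 50.5, 139.1, 280.2, 404.1, 443.2, 665.1, 827.8, 609.7, 449.1, 752.6, 376.0, 0.0 cfs.
ΣQ_DR = 4997 cfs.
With Δt = 0.5 h = 1800 s, V = ΣQ_DR · Δt = 4997 × 1800 = 9.00 × 10^6 ft³.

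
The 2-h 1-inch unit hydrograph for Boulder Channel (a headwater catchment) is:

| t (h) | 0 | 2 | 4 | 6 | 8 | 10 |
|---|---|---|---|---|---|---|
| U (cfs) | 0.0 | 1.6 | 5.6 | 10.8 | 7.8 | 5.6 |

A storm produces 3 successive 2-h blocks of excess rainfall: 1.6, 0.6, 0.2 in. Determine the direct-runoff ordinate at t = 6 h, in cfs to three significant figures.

Q ≈ 21.0 cfs

By discrete convolution, Q_j = Σ (P_i / 1 in) · U_{j−i}.
At t = 6 h (j=3): Q = (1.6/1)·10.8 + (0.6/1)·5.6 + (0.2/1)·1.6 = 21.0 cfs.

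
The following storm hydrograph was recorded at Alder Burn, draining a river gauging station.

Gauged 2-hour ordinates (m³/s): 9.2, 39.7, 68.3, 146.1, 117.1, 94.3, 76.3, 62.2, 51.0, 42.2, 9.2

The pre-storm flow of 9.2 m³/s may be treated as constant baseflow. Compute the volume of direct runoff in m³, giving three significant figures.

V ≈ 4.42 × 10^6 m³

Direct-runoff ordinates (Q − Q_b): 0.0, 30.5, 59.1, 136.9, 107.9, 85.1, 67.1, 53.0, 41.8, 33.0, 0.0 m³/s.
ΣQ_DR = 614.4 m³/s.
With Δt = 2 h = 7200 s, V = ΣQ_DR · Δt = 614.4 × 7200 = 4.42 × 10^6 m³.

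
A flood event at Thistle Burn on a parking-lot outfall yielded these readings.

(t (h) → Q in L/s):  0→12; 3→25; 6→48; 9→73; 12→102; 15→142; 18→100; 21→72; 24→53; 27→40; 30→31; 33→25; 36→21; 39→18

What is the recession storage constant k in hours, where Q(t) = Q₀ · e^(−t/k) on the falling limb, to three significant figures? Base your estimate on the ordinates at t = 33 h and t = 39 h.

k ≈ 18.3 h

On the falling limb, Q drops from 25 to 18 L/s between t = 33 h and t = 39 h (Δt = 6 h).
k = −Δt / ln(Q₂/Q₁) = −6 / ln(18/25) = 18.3 h.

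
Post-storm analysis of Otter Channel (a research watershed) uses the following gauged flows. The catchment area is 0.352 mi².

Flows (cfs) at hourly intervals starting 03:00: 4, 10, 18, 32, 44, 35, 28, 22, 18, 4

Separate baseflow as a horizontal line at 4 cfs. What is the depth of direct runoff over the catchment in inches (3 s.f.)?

d ≈ 0.770 in

Direct runoff: 0.0, 6.0, 14.0, 28.0, 40.0, 31.0, 24.0, 18.0, 14.0, 0.0 cfs; ΣQ_DR = 175.0 cfs.
V = ΣQ_DR · Δt = 175.0 × 3600 s = 6.300 × 10^5 ft³.
Over A = 0.352 mi², depth = V / A = 0.770 in.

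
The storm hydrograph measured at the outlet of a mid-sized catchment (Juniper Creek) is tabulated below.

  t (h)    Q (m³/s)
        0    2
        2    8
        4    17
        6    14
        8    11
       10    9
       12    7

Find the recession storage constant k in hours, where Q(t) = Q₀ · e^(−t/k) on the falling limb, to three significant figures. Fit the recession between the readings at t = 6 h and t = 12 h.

k ≈ 8.66 h

On the falling limb, Q drops from 14 to 7 m³/s between t = 6 h and t = 12 h (Δt = 6 h).
k = −Δt / ln(Q₂/Q₁) = −6 / ln(7/14) = 8.66 h.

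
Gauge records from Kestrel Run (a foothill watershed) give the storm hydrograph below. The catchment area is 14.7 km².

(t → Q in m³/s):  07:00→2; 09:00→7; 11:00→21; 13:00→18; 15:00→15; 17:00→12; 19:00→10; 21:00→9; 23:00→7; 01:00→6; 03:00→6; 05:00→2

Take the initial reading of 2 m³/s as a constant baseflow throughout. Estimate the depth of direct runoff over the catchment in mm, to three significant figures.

d ≈ 44.6 mm

Direct runoff: 0.0, 5.0, 19.0, 16.0, 13.0, 10.0, 8.0, 7.0, 5.0, 4.0, 4.0, 0.0 m³/s; ΣQ_DR = 91.00 m³/s.
V = ΣQ_DR · Δt = 91.00 × 7200 s = 6.552 × 10^5 m³.
Over A = 14.7 km², depth = V / A = 44.6 mm.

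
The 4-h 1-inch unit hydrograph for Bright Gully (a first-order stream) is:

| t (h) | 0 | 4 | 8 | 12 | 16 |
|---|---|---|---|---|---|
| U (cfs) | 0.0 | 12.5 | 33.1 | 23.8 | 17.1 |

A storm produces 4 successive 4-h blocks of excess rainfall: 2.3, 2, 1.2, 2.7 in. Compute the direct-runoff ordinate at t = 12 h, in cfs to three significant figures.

By discrete convolution, Q_j = Σ (P_i / 1 in) · U_{j−i}.
At t = 12 h (j=3): Q = (2.3/1)·23.8 + (2/1)·33.1 + (1.2/1)·12.5 + (2.7/1)·0.0 = 136 cfs.

Q ≈ 136 cfs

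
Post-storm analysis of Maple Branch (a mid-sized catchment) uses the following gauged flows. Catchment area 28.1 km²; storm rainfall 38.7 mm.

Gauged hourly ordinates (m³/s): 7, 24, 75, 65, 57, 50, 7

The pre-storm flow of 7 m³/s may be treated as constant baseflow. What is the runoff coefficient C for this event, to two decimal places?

ΣQ_DR = 236.0 m³/s; V = ΣQ_DR·Δt = 8.496 × 10^5 m³.
Runoff depth d = V / A = 30.23 mm.
C = d / P = 30.23 / 38.7 = 0.78.

C ≈ 0.78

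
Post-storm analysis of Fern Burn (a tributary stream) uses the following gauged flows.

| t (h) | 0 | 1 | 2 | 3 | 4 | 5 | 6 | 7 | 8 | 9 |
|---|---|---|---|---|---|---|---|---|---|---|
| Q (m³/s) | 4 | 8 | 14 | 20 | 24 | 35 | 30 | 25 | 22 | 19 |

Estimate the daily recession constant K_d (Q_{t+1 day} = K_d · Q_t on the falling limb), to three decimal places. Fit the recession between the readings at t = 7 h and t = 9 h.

Between t = 7 h and t = 9 h the flow falls from 25 to 19 m³/s over 2×1 h = 2 h.
Per-interval ratio K = (19/25)^(1/2) = 0.8718; K_d = K^(24/1) = 0.037.

K_d ≈ 0.037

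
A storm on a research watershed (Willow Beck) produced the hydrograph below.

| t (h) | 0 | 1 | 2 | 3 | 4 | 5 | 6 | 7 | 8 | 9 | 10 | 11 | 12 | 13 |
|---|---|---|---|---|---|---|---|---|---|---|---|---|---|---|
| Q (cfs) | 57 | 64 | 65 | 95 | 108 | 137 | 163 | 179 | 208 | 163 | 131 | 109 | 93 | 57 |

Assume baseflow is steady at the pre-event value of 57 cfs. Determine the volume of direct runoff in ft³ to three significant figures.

V ≈ 2.99 × 10^6 ft³

Direct-runoff ordinates (Q − Q_b): 0.0, 7.0, 8.0, 38.0, 51.0, 80.0, 106.0, 122.0, 151.0, 106.0, 74.0, 52.0, 36.0, 0.0 cfs.
ΣQ_DR = 831.0 cfs.
With Δt = 1 h = 3600 s, V = ΣQ_DR · Δt = 831.0 × 3600 = 2.99 × 10^6 ft³.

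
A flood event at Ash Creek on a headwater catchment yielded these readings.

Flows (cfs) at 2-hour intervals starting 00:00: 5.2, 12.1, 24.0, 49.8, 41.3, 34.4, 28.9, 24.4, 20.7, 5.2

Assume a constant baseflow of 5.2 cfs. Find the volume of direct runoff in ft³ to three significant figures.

Direct-runoff ordinates (Q − Q_b): 0.0, 6.9, 18.8, 44.6, 36.1, 29.2, 23.7, 19.2, 15.5, 0.0 cfs.
ΣQ_DR = 194.0 cfs.
With Δt = 2 h = 7200 s, V = ΣQ_DR · Δt = 194.0 × 7200 = 1.40 × 10^6 ft³.

V ≈ 1.40 × 10^6 ft³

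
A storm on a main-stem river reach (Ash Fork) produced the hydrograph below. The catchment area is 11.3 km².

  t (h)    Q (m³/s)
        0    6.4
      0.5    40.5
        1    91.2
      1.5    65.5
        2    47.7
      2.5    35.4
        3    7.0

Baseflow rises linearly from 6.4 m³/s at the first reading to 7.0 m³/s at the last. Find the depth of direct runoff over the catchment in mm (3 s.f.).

Direct runoff: 0.00, 34.00, 84.60, 58.80, 40.90, 28.50, 0.00 m³/s; ΣQ_DR = 246.8 m³/s.
V = ΣQ_DR · Δt = 246.8 × 1800 s = 4.442 × 10^5 m³.
Over A = 11.3 km², depth = V / A = 39.3 mm.

d ≈ 39.3 mm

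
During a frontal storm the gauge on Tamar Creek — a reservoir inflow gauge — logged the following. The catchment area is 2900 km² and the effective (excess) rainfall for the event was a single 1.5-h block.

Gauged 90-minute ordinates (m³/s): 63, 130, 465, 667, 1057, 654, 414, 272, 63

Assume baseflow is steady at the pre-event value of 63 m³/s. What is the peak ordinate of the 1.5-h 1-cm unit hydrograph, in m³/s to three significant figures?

U_p ≈ 1660 m³/s

Direct runoff: 0.0, 67.0, 402.0, 604.0, 994.0, 591.0, 351.0, 209.0, 0.0 m³/s; ΣQ_DR = 3218 m³/s, peak = 994.0 m³/s.
Runoff depth d = ΣQ_DR·Δt / A = 3218 × 5400 / (2900 km²) = 5.992 mm.
The 1-cm UH is the DRH scaled by (10 mm)/d, so U_p = 994.0 × 10/5.992 = 1660 m³/s.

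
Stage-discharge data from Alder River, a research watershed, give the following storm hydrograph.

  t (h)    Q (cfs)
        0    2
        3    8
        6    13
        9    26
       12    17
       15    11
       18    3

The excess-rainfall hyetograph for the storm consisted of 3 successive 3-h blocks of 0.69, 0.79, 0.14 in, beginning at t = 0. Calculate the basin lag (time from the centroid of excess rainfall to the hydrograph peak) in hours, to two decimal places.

Centroid of excess rainfall: t_c = Σ P_i·t̄_i / ΣP_i = 3.4815 h (block centres at 1.5, 4.5, 7.5 h).
Hydrograph peak occurs at t = 9 h, so basin lag t_L = 9 − 3.4815 = 5.52 h.

t_L ≈ 5.52 h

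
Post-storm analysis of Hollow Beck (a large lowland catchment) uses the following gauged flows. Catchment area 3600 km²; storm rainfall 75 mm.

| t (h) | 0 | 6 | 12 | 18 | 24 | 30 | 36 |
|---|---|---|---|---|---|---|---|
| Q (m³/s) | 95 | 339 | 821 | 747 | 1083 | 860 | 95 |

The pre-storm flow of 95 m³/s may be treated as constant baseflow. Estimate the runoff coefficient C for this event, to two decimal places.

ΣQ_DR = 3375 m³/s; V = ΣQ_DR·Δt = 7.290 × 10^7 m³.
Runoff depth d = V / A = 20.25 mm.
C = d / P = 20.25 / 75 = 0.27.

C ≈ 0.27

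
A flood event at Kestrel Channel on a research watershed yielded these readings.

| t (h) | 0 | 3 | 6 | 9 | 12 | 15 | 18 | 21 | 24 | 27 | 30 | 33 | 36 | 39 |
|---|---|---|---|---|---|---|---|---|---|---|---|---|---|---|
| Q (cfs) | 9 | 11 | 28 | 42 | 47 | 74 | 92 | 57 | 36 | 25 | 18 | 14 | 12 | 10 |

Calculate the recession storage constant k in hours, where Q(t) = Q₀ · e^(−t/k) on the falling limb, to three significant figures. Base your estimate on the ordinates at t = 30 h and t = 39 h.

On the falling limb, Q drops from 18 to 10 cfs between t = 30 h and t = 39 h (Δt = 9 h).
k = −Δt / ln(Q₂/Q₁) = −9 / ln(10/18) = 15.3 h.

k ≈ 15.3 h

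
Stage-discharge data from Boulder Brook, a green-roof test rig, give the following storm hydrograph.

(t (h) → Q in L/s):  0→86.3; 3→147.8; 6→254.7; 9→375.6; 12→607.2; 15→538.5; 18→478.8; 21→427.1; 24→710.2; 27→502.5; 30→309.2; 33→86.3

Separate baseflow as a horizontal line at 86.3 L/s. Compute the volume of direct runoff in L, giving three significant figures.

Direct-runoff ordinates (Q − Q_b): 0.0, 61.5, 168.4, 289.3, 520.9, 452.2, 392.5, 340.8, 623.9, 416.2, 222.9, 0.0 L/s.
ΣQ_DR = 3489 L/s.
With Δt = 3 h = 10800 s, V = ΣQ_DR · Δt = 3489 × 10800 = 3.77 × 10^7 L.

V ≈ 3.77 × 10^7 L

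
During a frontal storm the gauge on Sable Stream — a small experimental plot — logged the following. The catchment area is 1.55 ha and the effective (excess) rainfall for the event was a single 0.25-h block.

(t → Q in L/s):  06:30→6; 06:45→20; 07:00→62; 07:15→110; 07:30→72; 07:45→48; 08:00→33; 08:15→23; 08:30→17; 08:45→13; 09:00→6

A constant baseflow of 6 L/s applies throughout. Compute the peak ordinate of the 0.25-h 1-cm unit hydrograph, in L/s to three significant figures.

Direct runoff: 0.0, 14.0, 56.0, 104.0, 66.0, 42.0, 27.0, 17.0, 11.0, 7.0, 0.0 L/s; ΣQ_DR = 344.0 L/s, peak = 104.0 L/s.
Runoff depth d = ΣQ_DR·Δt / A = 344.0 × 900 / (1.55 ha) = 19.97 mm.
The 1-cm UH is the DRH scaled by (10 mm)/d, so U_p = 104.0 × 10/19.97 = 52.1 L/s.

U_p ≈ 52.1 L/s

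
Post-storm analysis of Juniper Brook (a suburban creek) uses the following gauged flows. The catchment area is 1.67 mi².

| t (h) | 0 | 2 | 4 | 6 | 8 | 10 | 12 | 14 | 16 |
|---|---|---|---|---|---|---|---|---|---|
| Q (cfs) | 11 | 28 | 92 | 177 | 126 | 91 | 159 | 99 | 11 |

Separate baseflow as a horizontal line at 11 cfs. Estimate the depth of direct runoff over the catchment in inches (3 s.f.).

Direct runoff: 0.0, 17.0, 81.0, 166.0, 115.0, 80.0, 148.0, 88.0, 0.0 cfs; ΣQ_DR = 695.0 cfs.
V = ΣQ_DR · Δt = 695.0 × 7200 s = 5.004 × 10^6 ft³.
Over A = 1.67 mi², depth = V / A = 1.29 in.

d ≈ 1.29 in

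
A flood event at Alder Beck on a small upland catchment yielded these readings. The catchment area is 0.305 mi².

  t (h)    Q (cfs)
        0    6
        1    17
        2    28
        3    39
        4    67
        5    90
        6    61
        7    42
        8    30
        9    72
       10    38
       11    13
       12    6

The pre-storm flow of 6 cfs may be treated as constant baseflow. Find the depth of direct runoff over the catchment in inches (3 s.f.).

d ≈ 2.19 in

Direct runoff: 0.0, 11.0, 22.0, 33.0, 61.0, 84.0, 55.0, 36.0, 24.0, 66.0, 32.0, 7.0, 0.0 cfs; ΣQ_DR = 431.0 cfs.
V = ΣQ_DR · Δt = 431.0 × 3600 s = 1.552 × 10^6 ft³.
Over A = 0.305 mi², depth = V / A = 2.19 in.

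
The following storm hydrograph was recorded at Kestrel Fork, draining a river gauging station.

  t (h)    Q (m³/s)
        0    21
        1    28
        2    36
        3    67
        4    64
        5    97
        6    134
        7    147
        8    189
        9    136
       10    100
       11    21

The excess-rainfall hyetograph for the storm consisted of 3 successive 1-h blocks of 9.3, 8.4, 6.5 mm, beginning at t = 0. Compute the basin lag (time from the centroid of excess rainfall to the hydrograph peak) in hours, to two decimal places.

Centroid of excess rainfall: t_c = Σ P_i·t̄_i / ΣP_i = 1.3843 h (block centres at 0.5, 1.5, 2.5 h).
Hydrograph peak occurs at t = 8 h, so basin lag t_L = 8 − 1.3843 = 6.62 h.

t_L ≈ 6.62 h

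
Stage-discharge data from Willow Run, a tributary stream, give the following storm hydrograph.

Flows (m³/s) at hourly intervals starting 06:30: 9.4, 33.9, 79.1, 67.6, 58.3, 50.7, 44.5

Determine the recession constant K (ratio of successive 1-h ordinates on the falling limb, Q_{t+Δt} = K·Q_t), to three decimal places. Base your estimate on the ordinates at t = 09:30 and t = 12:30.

K ≈ 0.870

Using the recession-limb readings at t = 09:30 and t = 12:30: Q falls from 67.6 to 44.5 m³/s over 3 intervals.
K = (Q₂/Q₁)^(1/3) = (44.5/67.6)^(1/3) = 0.870.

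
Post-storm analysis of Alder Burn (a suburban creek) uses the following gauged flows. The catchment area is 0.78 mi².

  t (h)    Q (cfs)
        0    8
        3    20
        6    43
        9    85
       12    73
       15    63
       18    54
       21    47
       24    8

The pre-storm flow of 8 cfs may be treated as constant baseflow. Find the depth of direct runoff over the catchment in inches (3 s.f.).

Direct runoff: 0.0, 12.0, 35.0, 77.0, 65.0, 55.0, 46.0, 39.0, 0.0 cfs; ΣQ_DR = 329.0 cfs.
V = ΣQ_DR · Δt = 329.0 × 10800 s = 3.553 × 10^6 ft³.
Over A = 0.78 mi², depth = V / A = 1.96 in.

d ≈ 1.96 in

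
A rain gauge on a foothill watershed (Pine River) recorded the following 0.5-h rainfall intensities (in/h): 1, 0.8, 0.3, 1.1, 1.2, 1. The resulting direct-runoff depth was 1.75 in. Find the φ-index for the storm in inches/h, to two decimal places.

Only the 5 blocks with intensity above φ contribute runoff: 1, 0.8, 1.1, 1.2, 1 in/h.
Σ(I−φ)·Δt = d  ⇒  (1+0.8+1.1+1.2+1 − 5φ)·0.5 = 1.75
φ = (5.100 − 1.75/0.5) / 5 = 0.32 in/h.

φ ≈ 0.32 in/h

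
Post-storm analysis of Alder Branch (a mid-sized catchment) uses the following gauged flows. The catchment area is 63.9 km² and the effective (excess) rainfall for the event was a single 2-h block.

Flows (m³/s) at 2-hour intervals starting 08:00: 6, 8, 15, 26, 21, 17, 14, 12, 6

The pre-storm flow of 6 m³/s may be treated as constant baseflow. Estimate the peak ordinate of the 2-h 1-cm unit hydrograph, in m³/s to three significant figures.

U_p ≈ 25.0 m³/s

Direct runoff: 0.0, 2.0, 9.0, 20.0, 15.0, 11.0, 8.0, 6.0, 0.0 m³/s; ΣQ_DR = 71.00 m³/s, peak = 20.0 m³/s.
Runoff depth d = ΣQ_DR·Δt / A = 71.00 × 7200 / (63.9 km²) = 8.000 mm.
The 1-cm UH is the DRH scaled by (10 mm)/d, so U_p = 20.0 × 10/8.000 = 25.0 m³/s.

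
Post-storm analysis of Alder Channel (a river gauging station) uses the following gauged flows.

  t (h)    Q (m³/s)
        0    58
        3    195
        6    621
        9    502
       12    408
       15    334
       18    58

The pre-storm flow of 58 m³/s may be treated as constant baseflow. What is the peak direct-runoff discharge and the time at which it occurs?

Q_p = 563.0 m³/s at t = 6 h

Subtracting baseflow gives direct-runoff ordinates: 0.0, 137.0, 563.0, 444.0, 350.0, 276.0, 0.0 m³/s.
The maximum is 563.0 m³/s, occurring at the reading for t = 6 h.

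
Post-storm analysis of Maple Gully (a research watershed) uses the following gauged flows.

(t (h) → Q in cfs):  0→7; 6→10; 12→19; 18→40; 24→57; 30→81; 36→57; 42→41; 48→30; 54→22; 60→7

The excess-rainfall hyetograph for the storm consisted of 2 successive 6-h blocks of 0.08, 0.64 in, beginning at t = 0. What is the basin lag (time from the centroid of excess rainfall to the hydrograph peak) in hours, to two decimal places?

Centroid of excess rainfall: t_c = Σ P_i·t̄_i / ΣP_i = 8.3333 h (block centres at 3, 9 h).
Hydrograph peak occurs at t = 30 h, so basin lag t_L = 30 − 8.3333 = 21.67 h.

t_L ≈ 21.67 h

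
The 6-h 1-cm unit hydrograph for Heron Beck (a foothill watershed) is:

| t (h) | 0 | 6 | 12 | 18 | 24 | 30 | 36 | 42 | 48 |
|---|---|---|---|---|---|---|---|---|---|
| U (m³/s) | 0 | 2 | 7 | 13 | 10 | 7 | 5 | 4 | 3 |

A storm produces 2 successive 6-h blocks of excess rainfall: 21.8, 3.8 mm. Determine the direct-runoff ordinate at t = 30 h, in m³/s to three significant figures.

Q ≈ 19.1 m³/s

By discrete convolution, Q_j = Σ (P_i / 10 mm) · U_{j−i}.
At t = 30 h (j=5): Q = (21.8/10)·7 + (3.8/10)·10 = 19.1 m³/s.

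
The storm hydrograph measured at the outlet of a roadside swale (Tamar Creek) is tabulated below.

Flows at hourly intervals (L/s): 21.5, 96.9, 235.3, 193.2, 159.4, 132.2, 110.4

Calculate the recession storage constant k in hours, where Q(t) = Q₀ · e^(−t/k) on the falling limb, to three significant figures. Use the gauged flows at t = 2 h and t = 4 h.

k ≈ 5.14 h

On the falling limb, Q drops from 235.3 to 159.4 L/s between t = 2 h and t = 4 h (Δt = 2 h).
k = −Δt / ln(Q₂/Q₁) = −2 / ln(159.4/235.3) = 5.14 h.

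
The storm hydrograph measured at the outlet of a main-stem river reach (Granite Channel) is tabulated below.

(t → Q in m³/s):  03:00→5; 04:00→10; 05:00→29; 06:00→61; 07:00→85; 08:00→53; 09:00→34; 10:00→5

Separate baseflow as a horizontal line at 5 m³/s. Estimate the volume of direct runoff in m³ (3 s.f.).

V ≈ 8.71 × 10^5 m³

Direct-runoff ordinates (Q − Q_b): 0.0, 5.0, 24.0, 56.0, 80.0, 48.0, 29.0, 0.0 m³/s.
ΣQ_DR = 242.0 m³/s.
With Δt = 1 h = 3600 s, V = ΣQ_DR · Δt = 242.0 × 3600 = 8.71 × 10^5 m³.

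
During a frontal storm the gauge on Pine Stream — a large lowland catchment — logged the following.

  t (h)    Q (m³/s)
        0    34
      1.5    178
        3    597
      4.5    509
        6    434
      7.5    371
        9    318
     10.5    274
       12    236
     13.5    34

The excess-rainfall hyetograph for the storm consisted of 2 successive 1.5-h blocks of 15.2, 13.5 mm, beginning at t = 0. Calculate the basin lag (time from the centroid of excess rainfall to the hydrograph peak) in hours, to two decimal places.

Centroid of excess rainfall: t_c = Σ P_i·t̄_i / ΣP_i = 1.4556 h (block centres at 0.75, 2.25 h).
Hydrograph peak occurs at t = 3 h, so basin lag t_L = 3 − 1.4556 = 1.54 h.

t_L ≈ 1.54 h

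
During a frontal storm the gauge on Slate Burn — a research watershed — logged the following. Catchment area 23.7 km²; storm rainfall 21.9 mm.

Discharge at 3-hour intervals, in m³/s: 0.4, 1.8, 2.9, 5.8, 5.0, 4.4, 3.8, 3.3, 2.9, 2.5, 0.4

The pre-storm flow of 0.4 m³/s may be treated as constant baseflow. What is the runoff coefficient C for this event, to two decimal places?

C ≈ 0.60

ΣQ_DR = 28.80 m³/s; V = ΣQ_DR·Δt = 3.110 × 10^5 m³.
Runoff depth d = V / A = 13.12 mm.
C = d / P = 13.12 / 21.9 = 0.60.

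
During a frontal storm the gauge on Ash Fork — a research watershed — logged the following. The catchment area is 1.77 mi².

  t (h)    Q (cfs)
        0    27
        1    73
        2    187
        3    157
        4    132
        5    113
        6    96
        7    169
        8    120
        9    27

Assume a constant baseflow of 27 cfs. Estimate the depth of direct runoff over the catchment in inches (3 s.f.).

Direct runoff: 0.0, 46.0, 160.0, 130.0, 105.0, 86.0, 69.0, 142.0, 93.0, 0.0 cfs; ΣQ_DR = 831.0 cfs.
V = ΣQ_DR · Δt = 831.0 × 3600 s = 2.992 × 10^6 ft³.
Over A = 1.77 mi², depth = V / A = 0.728 in.

d ≈ 0.728 in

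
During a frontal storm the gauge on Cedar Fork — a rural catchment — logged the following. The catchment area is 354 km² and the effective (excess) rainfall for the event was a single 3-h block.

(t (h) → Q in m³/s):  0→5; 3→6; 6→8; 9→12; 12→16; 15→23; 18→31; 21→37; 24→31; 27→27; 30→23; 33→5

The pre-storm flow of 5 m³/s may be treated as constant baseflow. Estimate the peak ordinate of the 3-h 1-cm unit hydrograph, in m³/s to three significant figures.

U_p ≈ 64.0 m³/s

Direct runoff: 0.0, 1.0, 3.0, 7.0, 11.0, 18.0, 26.0, 32.0, 26.0, 22.0, 18.0, 0.0 m³/s; ΣQ_DR = 164.0 m³/s, peak = 32.0 m³/s.
Runoff depth d = ΣQ_DR·Δt / A = 164.0 × 10800 / (354 km²) = 5.003 mm.
The 1-cm UH is the DRH scaled by (10 mm)/d, so U_p = 32.0 × 10/5.003 = 64.0 m³/s.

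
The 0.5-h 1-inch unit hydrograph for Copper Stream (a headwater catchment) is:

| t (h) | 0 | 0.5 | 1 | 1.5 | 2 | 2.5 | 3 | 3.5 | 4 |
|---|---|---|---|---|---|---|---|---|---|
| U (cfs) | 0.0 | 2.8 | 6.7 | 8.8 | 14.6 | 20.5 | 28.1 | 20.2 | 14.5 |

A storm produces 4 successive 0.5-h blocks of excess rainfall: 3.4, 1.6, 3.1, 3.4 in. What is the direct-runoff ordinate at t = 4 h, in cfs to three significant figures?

By discrete convolution, Q_j = Σ (P_i / 1 in) · U_{j−i}.
At t = 4 h (j=8): Q = (3.4/1)·14.5 + (1.6/1)·20.2 + (3.1/1)·28.1 + (3.4/1)·20.5 = 238 cfs.

Q ≈ 238 cfs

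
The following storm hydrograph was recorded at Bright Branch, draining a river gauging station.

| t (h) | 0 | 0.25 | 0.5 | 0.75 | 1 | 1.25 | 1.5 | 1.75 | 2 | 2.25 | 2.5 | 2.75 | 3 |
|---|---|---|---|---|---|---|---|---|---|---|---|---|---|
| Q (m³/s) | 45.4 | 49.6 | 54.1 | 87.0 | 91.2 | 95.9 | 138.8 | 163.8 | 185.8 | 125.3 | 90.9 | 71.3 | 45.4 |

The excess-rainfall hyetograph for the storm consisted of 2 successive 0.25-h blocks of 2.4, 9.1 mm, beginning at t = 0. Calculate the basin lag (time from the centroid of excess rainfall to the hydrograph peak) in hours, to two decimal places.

Centroid of excess rainfall: t_c = Σ P_i·t̄_i / ΣP_i = 0.3228 h (block centres at 0.125, 0.375 h).
Hydrograph peak occurs at t = 2 h, so basin lag t_L = 2 − 0.3228 = 1.68 h.

t_L ≈ 1.68 h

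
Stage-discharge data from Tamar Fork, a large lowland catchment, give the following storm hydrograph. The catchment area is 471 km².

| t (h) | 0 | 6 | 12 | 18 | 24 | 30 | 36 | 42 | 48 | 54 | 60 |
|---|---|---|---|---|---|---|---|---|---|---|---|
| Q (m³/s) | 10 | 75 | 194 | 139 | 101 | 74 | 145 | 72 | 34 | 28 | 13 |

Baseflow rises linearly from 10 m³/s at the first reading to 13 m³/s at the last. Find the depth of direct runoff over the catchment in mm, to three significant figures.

d ≈ 34.8 mm

Direct runoff: 0.00, 64.70, 183.40, 128.10, 89.80, 62.50, 133.20, 59.90, 21.60, 15.30, 0.00 m³/s; ΣQ_DR = 758.5 m³/s.
V = ΣQ_DR · Δt = 758.5 × 21600 s = 1.638 × 10^7 m³.
Over A = 471 km², depth = V / A = 34.8 mm.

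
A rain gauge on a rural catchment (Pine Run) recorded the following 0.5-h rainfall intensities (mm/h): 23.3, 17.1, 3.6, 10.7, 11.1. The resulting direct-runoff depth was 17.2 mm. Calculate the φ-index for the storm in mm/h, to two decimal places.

φ ≈ 6.95 mm/h

Only the 4 blocks with intensity above φ contribute runoff: 23.3, 17.1, 10.7, 11.1 mm/h.
Σ(I−φ)·Δt = d  ⇒  (23.3+17.1+10.7+11.1 − 4φ)·0.5 = 17.2
φ = (62.20 − 17.2/0.5) / 4 = 6.95 mm/h.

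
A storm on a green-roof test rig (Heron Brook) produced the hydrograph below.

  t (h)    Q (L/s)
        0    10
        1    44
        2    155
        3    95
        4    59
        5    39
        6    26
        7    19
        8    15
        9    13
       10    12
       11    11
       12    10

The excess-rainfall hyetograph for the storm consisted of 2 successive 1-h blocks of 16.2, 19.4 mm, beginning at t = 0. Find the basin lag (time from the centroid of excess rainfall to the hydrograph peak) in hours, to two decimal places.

Centroid of excess rainfall: t_c = Σ P_i·t̄_i / ΣP_i = 1.0449 h (block centres at 0.5, 1.5 h).
Hydrograph peak occurs at t = 2 h, so basin lag t_L = 2 − 1.0449 = 0.96 h.

t_L ≈ 0.96 h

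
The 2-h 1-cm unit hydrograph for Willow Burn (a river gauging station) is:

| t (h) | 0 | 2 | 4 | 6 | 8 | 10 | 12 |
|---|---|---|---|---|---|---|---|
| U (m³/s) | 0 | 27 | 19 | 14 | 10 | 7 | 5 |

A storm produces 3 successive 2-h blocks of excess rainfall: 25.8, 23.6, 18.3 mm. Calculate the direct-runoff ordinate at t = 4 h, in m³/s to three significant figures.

Q ≈ 113 m³/s

By discrete convolution, Q_j = Σ (P_i / 10 mm) · U_{j−i}.
At t = 4 h (j=2): Q = (25.8/10)·19 + (23.6/10)·27 + (18.3/10)·0 = 113 m³/s.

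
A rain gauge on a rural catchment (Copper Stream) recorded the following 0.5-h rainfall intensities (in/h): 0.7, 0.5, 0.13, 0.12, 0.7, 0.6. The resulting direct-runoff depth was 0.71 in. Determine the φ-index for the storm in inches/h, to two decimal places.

Only the 4 blocks with intensity above φ contribute runoff: 0.7, 0.5, 0.7, 0.6 in/h.
Σ(I−φ)·Δt = d  ⇒  (0.7+0.5+0.7+0.6 − 4φ)·0.5 = 0.71
φ = (2.500 − 0.71/0.5) / 4 = 0.27 in/h.

φ ≈ 0.27 in/h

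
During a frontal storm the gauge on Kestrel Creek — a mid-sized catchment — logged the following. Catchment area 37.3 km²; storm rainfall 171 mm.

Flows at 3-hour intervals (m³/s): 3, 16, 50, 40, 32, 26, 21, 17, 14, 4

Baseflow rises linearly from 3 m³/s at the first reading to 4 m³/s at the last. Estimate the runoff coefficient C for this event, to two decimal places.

ΣQ_DR = 188.0 m³/s; V = ΣQ_DR·Δt = 2.030 × 10^6 m³.
Runoff depth d = V / A = 54.43 mm.
C = d / P = 54.43 / 171 = 0.32.

C ≈ 0.32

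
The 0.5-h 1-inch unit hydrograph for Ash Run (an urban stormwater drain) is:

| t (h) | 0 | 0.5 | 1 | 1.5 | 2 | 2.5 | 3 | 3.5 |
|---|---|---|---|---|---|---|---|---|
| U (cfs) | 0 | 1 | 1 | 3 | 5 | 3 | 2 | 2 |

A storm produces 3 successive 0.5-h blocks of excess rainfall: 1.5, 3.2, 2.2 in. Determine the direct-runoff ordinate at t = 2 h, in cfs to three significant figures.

Q ≈ 19.3 cfs

By discrete convolution, Q_j = Σ (P_i / 1 in) · U_{j−i}.
At t = 2 h (j=4): Q = (1.5/1)·5 + (3.2/1)·3 + (2.2/1)·1 = 19.3 cfs.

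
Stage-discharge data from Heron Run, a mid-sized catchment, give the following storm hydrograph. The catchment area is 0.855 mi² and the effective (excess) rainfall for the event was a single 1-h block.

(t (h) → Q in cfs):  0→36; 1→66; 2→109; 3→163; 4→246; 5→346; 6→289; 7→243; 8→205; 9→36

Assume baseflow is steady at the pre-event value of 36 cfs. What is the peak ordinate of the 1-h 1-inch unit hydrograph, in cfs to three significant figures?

Direct runoff: 0.0, 30.0, 73.0, 127.0, 210.0, 310.0, 253.0, 207.0, 169.0, 0.0 cfs; ΣQ_DR = 1379 cfs, peak = 310.0 cfs.
Runoff depth d = ΣQ_DR·Δt / A = 1379 × 3600 / (0.855 mi²) = 2.499 in.
The 1-inch UH is the DRH scaled by (1 in)/d, so U_p = 310.0 × 1/2.499 = 124 cfs.

U_p ≈ 124 cfs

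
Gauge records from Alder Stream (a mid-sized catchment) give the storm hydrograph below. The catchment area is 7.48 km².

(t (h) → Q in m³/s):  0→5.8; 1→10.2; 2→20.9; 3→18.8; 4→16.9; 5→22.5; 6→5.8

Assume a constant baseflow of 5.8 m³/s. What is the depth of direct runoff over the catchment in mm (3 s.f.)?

d ≈ 29.0 mm

Direct runoff: 0.0, 4.4, 15.1, 13.0, 11.1, 16.7, 0.0 m³/s; ΣQ_DR = 60.30 m³/s.
V = ΣQ_DR · Δt = 60.30 × 3600 s = 2.171 × 10^5 m³.
Over A = 7.48 km², depth = V / A = 29.0 mm.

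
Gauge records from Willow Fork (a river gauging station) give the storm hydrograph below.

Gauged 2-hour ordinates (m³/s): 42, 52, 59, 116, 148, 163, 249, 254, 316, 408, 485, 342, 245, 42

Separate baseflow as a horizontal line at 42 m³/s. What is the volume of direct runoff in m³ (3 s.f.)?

Direct-runoff ordinates (Q − Q_b): 0.0, 10.0, 17.0, 74.0, 106.0, 121.0, 207.0, 212.0, 274.0, 366.0, 443.0, 300.0, 203.0, 0.0 m³/s.
ΣQ_DR = 2333 m³/s.
With Δt = 2 h = 7200 s, V = ΣQ_DR · Δt = 2333 × 7200 = 1.68 × 10^7 m³.

V ≈ 1.68 × 10^7 m³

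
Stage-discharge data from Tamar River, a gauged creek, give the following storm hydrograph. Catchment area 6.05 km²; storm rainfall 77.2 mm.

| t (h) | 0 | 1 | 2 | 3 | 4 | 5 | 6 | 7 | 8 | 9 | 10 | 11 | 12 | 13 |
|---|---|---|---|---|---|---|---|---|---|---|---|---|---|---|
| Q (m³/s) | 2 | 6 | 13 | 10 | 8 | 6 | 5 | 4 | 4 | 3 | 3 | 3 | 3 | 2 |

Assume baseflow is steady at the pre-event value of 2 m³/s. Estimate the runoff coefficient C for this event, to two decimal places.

ΣQ_DR = 44.00 m³/s; V = ΣQ_DR·Δt = 1.584 × 10^5 m³.
Runoff depth d = V / A = 26.18 mm.
C = d / P = 26.18 / 77.2 = 0.34.

C ≈ 0.34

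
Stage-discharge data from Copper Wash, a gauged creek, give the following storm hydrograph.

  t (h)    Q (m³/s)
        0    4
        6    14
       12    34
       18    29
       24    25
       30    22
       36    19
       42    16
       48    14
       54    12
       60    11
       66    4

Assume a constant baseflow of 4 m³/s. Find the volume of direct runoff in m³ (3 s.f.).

V ≈ 3.37 × 10^6 m³

Direct-runoff ordinates (Q − Q_b): 0.0, 10.0, 30.0, 25.0, 21.0, 18.0, 15.0, 12.0, 10.0, 8.0, 7.0, 0.0 m³/s.
ΣQ_DR = 156.0 m³/s.
With Δt = 6 h = 21600 s, V = ΣQ_DR · Δt = 156.0 × 21600 = 3.37 × 10^6 m³.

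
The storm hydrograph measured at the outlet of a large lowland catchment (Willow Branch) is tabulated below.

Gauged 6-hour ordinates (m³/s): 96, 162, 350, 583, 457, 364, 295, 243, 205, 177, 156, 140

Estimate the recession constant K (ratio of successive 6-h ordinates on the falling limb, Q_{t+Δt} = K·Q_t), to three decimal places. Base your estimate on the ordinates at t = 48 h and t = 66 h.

K ≈ 0.881

Using the recession-limb readings at t = 48 h and t = 66 h: Q falls from 205 to 140 m³/s over 3 intervals.
K = (Q₂/Q₁)^(1/3) = (140/205)^(1/3) = 0.881.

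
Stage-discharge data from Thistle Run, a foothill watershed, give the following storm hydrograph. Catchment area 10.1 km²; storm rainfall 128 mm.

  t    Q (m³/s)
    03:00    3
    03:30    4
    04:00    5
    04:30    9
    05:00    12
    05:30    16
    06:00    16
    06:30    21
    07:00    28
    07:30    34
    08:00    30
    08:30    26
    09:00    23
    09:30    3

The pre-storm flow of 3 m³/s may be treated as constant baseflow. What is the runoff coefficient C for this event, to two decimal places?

ΣQ_DR = 188.0 m³/s; V = ΣQ_DR·Δt = 3.384 × 10^5 m³.
Runoff depth d = V / A = 33.50 mm.
C = d / P = 33.50 / 128 = 0.26.

C ≈ 0.26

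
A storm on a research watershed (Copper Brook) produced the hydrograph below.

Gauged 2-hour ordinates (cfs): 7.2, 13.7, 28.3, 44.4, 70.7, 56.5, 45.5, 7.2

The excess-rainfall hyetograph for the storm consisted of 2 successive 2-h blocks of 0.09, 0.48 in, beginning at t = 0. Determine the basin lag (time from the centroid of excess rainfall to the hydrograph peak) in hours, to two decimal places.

t_L ≈ 5.32 h

Centroid of excess rainfall: t_c = Σ P_i·t̄_i / ΣP_i = 2.6842 h (block centres at 1, 3 h).
Hydrograph peak occurs at t = 8 h, so basin lag t_L = 8 − 2.6842 = 5.32 h.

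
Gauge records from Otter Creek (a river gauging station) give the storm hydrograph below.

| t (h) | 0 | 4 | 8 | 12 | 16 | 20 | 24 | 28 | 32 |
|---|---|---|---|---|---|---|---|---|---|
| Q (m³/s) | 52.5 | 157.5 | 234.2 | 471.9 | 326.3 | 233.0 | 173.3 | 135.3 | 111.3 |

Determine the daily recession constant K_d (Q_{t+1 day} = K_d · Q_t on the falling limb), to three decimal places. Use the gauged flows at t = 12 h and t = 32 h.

K_d ≈ 0.177

Between t = 12 h and t = 32 h the flow falls from 471.9 to 111.3 m³/s over 5×4 h = 20 h.
Per-interval ratio K = (111.3/471.9)^(1/5) = 0.7491; K_d = K^(24/4) = 0.177.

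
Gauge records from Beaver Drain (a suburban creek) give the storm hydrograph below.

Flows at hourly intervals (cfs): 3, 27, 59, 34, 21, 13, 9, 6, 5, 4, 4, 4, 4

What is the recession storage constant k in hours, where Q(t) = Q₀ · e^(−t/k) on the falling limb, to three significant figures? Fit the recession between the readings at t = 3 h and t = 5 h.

k ≈ 2.08 h

On the falling limb, Q drops from 34 to 13 cfs between t = 3 h and t = 5 h (Δt = 2 h).
k = −Δt / ln(Q₂/Q₁) = −2 / ln(13/34) = 2.08 h.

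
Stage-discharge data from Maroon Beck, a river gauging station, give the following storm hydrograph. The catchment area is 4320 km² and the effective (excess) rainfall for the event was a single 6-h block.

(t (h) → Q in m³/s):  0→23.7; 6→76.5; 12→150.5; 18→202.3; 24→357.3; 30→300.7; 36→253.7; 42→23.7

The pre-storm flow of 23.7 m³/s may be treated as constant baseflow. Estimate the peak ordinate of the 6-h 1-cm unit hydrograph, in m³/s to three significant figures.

U_p ≈ 557 m³/s

Direct runoff: 0.0, 52.8, 126.8, 178.6, 333.6, 277.0, 230.0, 0.0 m³/s; ΣQ_DR = 1199 m³/s, peak = 333.6 m³/s.
Runoff depth d = ΣQ_DR·Δt / A = 1199 × 21600 / (4320 km²) = 5.994 mm.
The 1-cm UH is the DRH scaled by (10 mm)/d, so U_p = 333.6 × 10/5.994 = 557 m³/s.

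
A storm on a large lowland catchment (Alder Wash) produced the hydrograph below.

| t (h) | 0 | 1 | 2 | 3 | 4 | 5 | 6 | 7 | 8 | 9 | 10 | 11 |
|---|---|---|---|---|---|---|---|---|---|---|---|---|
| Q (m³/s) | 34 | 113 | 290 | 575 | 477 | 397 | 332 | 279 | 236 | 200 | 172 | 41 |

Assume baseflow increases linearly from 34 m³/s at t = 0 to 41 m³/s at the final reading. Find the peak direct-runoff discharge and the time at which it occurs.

Q_p = 539.09 m³/s at t = 3 h

Subtracting baseflow gives direct-runoff ordinates: 0.00, 78.36, 254.73, 539.09, 440.45, 359.82, 294.18, 240.55, 196.91, 160.27, 131.64, 0.00 m³/s.
The maximum is 539.09 m³/s, occurring at the reading for t = 3 h.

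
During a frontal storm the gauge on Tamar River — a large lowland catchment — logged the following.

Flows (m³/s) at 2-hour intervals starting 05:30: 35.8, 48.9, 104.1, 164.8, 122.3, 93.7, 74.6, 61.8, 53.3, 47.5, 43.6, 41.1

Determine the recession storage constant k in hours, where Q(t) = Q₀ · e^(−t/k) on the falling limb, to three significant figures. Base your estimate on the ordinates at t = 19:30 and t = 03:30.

k ≈ 19.6 h

On the falling limb, Q drops from 61.8 to 41.1 m³/s between t = 19:30 and t = 03:30 (Δt = 8 h).
k = −Δt / ln(Q₂/Q₁) = −8 / ln(41.1/61.8) = 19.6 h.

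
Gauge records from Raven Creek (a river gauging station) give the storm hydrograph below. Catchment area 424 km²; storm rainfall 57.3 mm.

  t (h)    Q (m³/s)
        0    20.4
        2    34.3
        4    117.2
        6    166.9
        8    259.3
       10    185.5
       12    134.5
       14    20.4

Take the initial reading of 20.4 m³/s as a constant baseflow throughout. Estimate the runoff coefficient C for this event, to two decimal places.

ΣQ_DR = 775.3 m³/s; V = ΣQ_DR·Δt = 5.582 × 10^6 m³.
Runoff depth d = V / A = 13.17 mm.
C = d / P = 13.17 / 57.3 = 0.23.

C ≈ 0.23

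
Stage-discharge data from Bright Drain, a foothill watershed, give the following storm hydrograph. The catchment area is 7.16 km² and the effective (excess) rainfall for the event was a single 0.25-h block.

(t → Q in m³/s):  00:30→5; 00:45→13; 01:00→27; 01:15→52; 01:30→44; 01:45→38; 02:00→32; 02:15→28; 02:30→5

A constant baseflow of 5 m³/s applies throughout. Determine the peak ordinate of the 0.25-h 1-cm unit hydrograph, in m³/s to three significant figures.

Direct runoff: 0.0, 8.0, 22.0, 47.0, 39.0, 33.0, 27.0, 23.0, 0.0 m³/s; ΣQ_DR = 199.0 m³/s, peak = 47.0 m³/s.
Runoff depth d = ΣQ_DR·Δt / A = 199.0 × 900 / (7.16 km²) = 25.01 mm.
The 1-cm UH is the DRH scaled by (10 mm)/d, so U_p = 47.0 × 10/25.01 = 18.8 m³/s.

U_p ≈ 18.8 m³/s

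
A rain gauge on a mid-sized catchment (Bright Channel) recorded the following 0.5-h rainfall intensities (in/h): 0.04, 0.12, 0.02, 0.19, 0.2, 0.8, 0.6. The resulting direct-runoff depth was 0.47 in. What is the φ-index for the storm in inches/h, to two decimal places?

Only the 2 blocks with intensity above φ contribute runoff: 0.8, 0.6 in/h.
Σ(I−φ)·Δt = d  ⇒  (0.8+0.6 − 2φ)·0.5 = 0.47
φ = (1.400 − 0.47/0.5) / 2 = 0.23 in/h.

φ ≈ 0.23 in/h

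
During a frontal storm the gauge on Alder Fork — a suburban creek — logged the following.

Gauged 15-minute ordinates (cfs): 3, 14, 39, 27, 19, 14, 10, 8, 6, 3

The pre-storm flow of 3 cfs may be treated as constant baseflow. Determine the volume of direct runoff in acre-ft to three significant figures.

V ≈ 2.33 acre-ft

Direct-runoff ordinates (Q − Q_b): 0.0, 11.0, 36.0, 24.0, 16.0, 11.0, 7.0, 5.0, 3.0, 0.0 cfs.
ΣQ_DR = 113.0 cfs.
With Δt = 0.25 h = 900 s, V = ΣQ_DR · Δt = 113.0 × 900 = 1.02 × 10^5 ft³ = 2.33 acre-ft.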